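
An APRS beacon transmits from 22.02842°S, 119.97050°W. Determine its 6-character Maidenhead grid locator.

DG07ax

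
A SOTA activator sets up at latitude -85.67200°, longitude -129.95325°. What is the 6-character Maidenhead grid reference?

Offset from 180°W / 90°S: lon 50.0468°, lat 4.3280°.
Field: 50.0468/20 → 2 → C, 4.3280/10 → 0 → A; chars CA.
Square: 10.0468/2 → 5, 4.3280/1 → 4; chars 54.
Subsquare: 0.0468/0.0833333 → 0 → a, 0.3280/0.0416667 → 7 → h; chars ah.

CA54ah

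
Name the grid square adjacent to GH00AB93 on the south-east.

GH00bb02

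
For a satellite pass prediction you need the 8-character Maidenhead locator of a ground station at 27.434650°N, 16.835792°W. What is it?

IL17nk94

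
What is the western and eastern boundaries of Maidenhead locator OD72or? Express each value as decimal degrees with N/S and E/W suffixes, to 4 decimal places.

Field O=14, D=3: +14·20° lon, +3·10° lat → SW at lon 100°, lat -60°.
Square 7, 2: +7·2° lon, +2·1° lat → SW at lon 114°, lat -58°.
Subsquare o=14, r=17: +14·0.0833333° lon, +17·0.0416667° lat → SW at lon 115.167°, lat -57.2917°.
Cell spans 0.0833333° lon × 0.0416667° lat.
west 115.1667° E, east 115.2500° E.

115.1667° E, 115.2500° E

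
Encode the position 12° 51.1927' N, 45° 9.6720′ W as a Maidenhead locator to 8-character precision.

GK72ku04

Add 180° to longitude and 90° to latitude: 134.83880, 102.85321.
Field (20°×10°, letters A–R): lon ⌊134.83880/20⌋ = 6 → G; lat ⌊102.85321/10⌋ = 10 → K.
Square (2°×1°, digits 0–9): lon ⌊14.83880/2⌋ = 7; lat ⌊2.85321/1⌋ = 2.
Subsquare (5′×2.5′, letters a–x): lon ⌊0.83880/0.0833333⌋ = 10 → k; lat ⌊0.85321/0.0416667⌋ = 20 → u.
Extended square (30″×15″, digits 0–9): lon ⌊0.00547/0.00833333⌋ = 0; lat ⌊0.01988/0.00416667⌋ = 4.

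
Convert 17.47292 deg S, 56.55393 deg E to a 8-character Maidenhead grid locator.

Add 180° to longitude and 90° to latitude: 236.55393, 72.52708.
Field (20°×10°, letters A–R): lon ⌊236.55393/20⌋ = 11 → L; lat ⌊72.52708/10⌋ = 7 → H.
Square (2°×1°, digits 0–9): lon ⌊16.55393/2⌋ = 8; lat ⌊2.52708/1⌋ = 2.
Subsquare (5′×2.5′, letters a–x): lon ⌊0.55393/0.0833333⌋ = 6 → g; lat ⌊0.52708/0.0416667⌋ = 12 → m.
Extended square (30″×15″, digits 0–9): lon ⌊0.05393/0.00833333⌋ = 6; lat ⌊0.02708/0.00416667⌋ = 6.

LH82gm66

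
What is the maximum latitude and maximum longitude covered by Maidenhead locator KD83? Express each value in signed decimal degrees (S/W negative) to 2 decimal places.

Field K=10, D=3: +10·20° lon, +3·10° lat → SW at lon 20°, lat -60°.
Square 8, 3: +8·2° lon, +3·1° lat → SW at lon 36°, lat -57°.
Cell spans 2° lon × 1° lat. NE corner is SW corner plus one full cell.
latitude -56.00, longitude 38.00.

-56.00, 38.00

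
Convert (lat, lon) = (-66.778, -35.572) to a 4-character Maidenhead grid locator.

Offset from 180°W / 90°S: lon 144.43°, lat 23.22°.
Field (20°×10°, letters A–R): 144.43/20 → 7 → H, 23.22/10 → 2 → C; chars HC.
Square (2°×1°, digits 0–9): 4.43/2 → 2, 3.22/1 → 3; chars 23.

HC23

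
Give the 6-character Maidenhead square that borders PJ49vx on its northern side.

Latitude subsquare x = 23; +1 → 24, wraps to 0 = a, carry into square.
Latitude square 9; +1 → 10, wraps to 0, carry into field.
Latitude field J = 9; +1 → 10 = K.
The longitude characters are unchanged.

PK40va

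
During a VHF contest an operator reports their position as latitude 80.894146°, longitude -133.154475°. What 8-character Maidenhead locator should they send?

Shift to the Maidenhead origin (180°W, 90°S): lon 46.84553, lat 170.89415.
Field: lon ⌊46.84553/20⌋ = 2 → C; lat ⌊170.89415/10⌋ = 17 → R.
Square: lon ⌊6.84553/2⌋ = 3; lat ⌊0.89415/1⌋ = 0.
Subsquare: lon ⌊0.84553/0.0833333⌋ = 10 → k; lat ⌊0.89415/0.0416667⌋ = 21 → v.
Extended square: lon ⌊0.01219/0.00833333⌋ = 1; lat ⌊0.01915/0.00416667⌋ = 4.

CR30kv14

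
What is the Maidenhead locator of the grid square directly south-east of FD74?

FD83

Longitude square 7; +1 → 8.
Latitude square 4; −1 → 3.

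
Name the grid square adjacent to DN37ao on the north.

Latitude subsquare o = 14; +1 → 15 = p.
The longitude characters are unchanged.

DN37ap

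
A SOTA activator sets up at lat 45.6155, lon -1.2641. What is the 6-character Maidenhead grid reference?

IN95io

Offset from 180°W / 90°S: lon 178.7359°, lat 135.6155°.
Field: lon ⌊178.7359/20⌋ = 8 → I; lat ⌊135.6155/10⌋ = 13 → N.
Square: lon ⌊18.7359/2⌋ = 9; lat ⌊5.6155/1⌋ = 5.
Subsquare: lon ⌊0.7359/0.0833333⌋ = 8 → i; lat ⌊0.6155/0.0416667⌋ = 14 → o.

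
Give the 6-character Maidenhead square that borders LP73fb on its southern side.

Latitude subsquare b = 1; −1 → 0 = a.
The longitude characters are unchanged.

LP73fa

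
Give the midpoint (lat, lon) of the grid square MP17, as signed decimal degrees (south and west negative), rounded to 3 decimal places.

67.500, 63.000

Field M=12, P=15: +12·20° lon, +15·10° lat → SW at lon 60°, lat 60°.
Square 1, 7: +1·2° lon, +7·1° lat → SW at lon 62°, lat 67°.
Cell spans 2° lon × 1° lat. Centre is SW corner plus half of each.
latitude 67.500, longitude 63.000.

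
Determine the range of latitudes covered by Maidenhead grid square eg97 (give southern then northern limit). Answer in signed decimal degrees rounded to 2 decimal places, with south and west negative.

-23.00, -22.00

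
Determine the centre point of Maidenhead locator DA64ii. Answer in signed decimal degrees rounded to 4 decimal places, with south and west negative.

Field D=3, A=0: +3·20° lon, +0·10° lat → SW at lon -120°, lat -90°.
Square 6, 4: +6·2° lon, +4·1° lat → SW at lon -108°, lat -86°.
Subsquare i=8, i=8: +8·0.0833333° lon, +8·0.0416667° lat → SW at lon -107.333°, lat -85.6667°.
Cell spans 0.0833333° lon × 0.0416667° lat. Centre is SW corner plus half of each.
latitude -85.6458, longitude -107.2917.

-85.6458, -107.2917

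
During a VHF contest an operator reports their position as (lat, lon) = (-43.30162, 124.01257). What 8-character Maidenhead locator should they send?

Add 180° to longitude and 90° to latitude: 304.01257, 46.69838.
Field (20°×10°, letters A–R): 304.01257/20 → 15 → P, 46.69838/10 → 4 → E; chars PE.
Square (2°×1°, digits 0–9): 4.01257/2 → 2, 6.69838/1 → 6; chars 26.
Subsquare (5′×2.5′, letters a–x): 0.01257/0.0833333 → 0 → a, 0.69838/0.0416667 → 16 → q; chars aq.
Extended square (30″×15″, digits 0–9): 0.01257/0.00833333 → 1, 0.03171/0.00416667 → 7; chars 17.

PE26aq17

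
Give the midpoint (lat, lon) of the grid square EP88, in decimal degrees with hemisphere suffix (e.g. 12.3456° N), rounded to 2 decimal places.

68.50° N, 83.00° W

Field E=4, P=15: +4·20° lon, +15·10° lat → SW at lon -100°, lat 60°.
Square 8, 8: +8·2° lon, +8·1° lat → SW at lon -84°, lat 68°.
Cell spans 2° lon × 1° lat. Centre is SW corner plus half of each.
latitude 68.50° N, longitude 83.00° W.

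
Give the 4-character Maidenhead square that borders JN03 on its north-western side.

IN94

Longitude square 0; −1 → -1, wraps to 9, carry into field.
Longitude field J = 9; −1 → 8 = I.
Latitude square 3; +1 → 4.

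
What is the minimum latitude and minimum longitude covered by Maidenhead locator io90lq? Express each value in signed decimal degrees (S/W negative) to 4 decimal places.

50.6667, -1.0833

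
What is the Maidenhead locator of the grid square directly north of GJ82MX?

Latitude subsquare x = 23; +1 → 24, wraps to 0 = a, carry into square.
Latitude square 2; +1 → 3.
The longitude characters are unchanged.

GJ83ma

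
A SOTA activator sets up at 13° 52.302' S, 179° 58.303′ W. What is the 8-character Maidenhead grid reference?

Offset from 180°W / 90°S: lon 0.02828°, lat 76.12830°.
Field: 0.02828/20 → 0 → A, 76.12830/10 → 7 → H; chars AH.
Square: 0.02828/2 → 0, 6.12830/1 → 6; chars 06.
Subsquare: 0.02828/0.0833333 → 0 → a, 0.12830/0.0416667 → 3 → d; chars ad.
Extended square: 0.02828/0.00833333 → 3, 0.00330/0.00416667 → 0; chars 30.

AH06ad30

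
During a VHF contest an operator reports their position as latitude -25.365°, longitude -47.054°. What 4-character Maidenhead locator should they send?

GG64

Shift to the Maidenhead origin (180°W, 90°S): lon 132.95, lat 64.64.
Field: 132.95/20 → 6 → G, 64.64/10 → 6 → G; chars GG.
Square: 12.95/2 → 6, 4.64/1 → 4; chars 64.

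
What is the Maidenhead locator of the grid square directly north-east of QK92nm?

Longitude subsquare n = 13; +1 → 14 = o.
Latitude subsquare m = 12; +1 → 13 = n.

QK92on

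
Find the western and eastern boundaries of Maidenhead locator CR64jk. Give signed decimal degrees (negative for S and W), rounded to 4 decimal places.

Field C=2, R=17: +2·20° lon, +17·10° lat → SW at lon -140°, lat 80°.
Square 6, 4: +6·2° lon, +4·1° lat → SW at lon -128°, lat 84°.
Subsquare j=9, k=10: +9·0.0833333° lon, +10·0.0416667° lat → SW at lon -127.25°, lat 84.4167°.
Cell spans 0.0833333° lon × 0.0416667° lat.
west -127.2500, east -127.1667.

-127.2500, -127.1667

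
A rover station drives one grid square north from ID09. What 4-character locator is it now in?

IE00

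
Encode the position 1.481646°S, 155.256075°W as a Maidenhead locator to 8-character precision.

Offset from 180°W / 90°S: lon 24.74392°, lat 88.51835°.
Field: 24.74392/20 → 1 → B, 88.51835/10 → 8 → I; chars BI.
Square: 4.74392/2 → 2, 8.51835/1 → 8; chars 28.
Subsquare: 0.74392/0.0833333 → 8 → i, 0.51835/0.0416667 → 12 → m; chars im.
Extended square: 0.07726/0.00833333 → 9, 0.01835/0.00416667 → 4; chars 94.

BI28im94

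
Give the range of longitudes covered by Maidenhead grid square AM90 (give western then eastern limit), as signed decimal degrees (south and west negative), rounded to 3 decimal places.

Field A=0, M=12: +0·20° lon, +12·10° lat → SW at lon -180°, lat 30°.
Square 9, 0: +9·2° lon, +0·1° lat → SW at lon -162°, lat 30°.
Cell spans 2° lon × 1° lat.
west -162.000, east -160.000.

-162.000, -160.000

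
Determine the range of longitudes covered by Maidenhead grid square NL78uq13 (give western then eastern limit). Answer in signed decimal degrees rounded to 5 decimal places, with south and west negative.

Field N=13, L=11: +13·20° lon, +11·10° lat → SW at lon 80°, lat 20°.
Square 7, 8: +7·2° lon, +8·1° lat → SW at lon 94°, lat 28°.
Subsquare u=20, q=16: +20·0.0833333° lon, +16·0.0416667° lat → SW at lon 95.6667°, lat 28.6667°.
Extended square 1, 3: +1·0.00833333° lon, +3·0.00416667° lat → SW at lon 95.675°, lat 28.6792°.
Cell spans 0.00833333° lon × 0.00416667° lat.
west 95.67500, east 95.68333.

95.67500, 95.68333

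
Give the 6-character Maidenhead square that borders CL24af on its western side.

CL14xf

Longitude subsquare a = 0; −1 → -1, wraps to 23 = x, carry into square.
Longitude square 2; −1 → 1.
The latitude characters are unchanged.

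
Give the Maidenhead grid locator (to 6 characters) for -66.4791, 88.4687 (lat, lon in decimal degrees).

Add 180° to longitude and 90° to latitude: 268.4687, 23.5209.
Field: 268.4687/20 → 13 → N, 23.5209/10 → 2 → C; chars NC.
Square: 8.4687/2 → 4, 3.5209/1 → 3; chars 43.
Subsquare: 0.4687/0.0833333 → 5 → f, 0.5209/0.0416667 → 12 → m; chars fm.

NC43fm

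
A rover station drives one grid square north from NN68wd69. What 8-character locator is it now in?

NN68we60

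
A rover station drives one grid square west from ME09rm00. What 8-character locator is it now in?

ME09qm90

Longitude extended square 0; −1 → -1, wraps to 9, carry into subsquare.
Longitude subsquare r = 17; −1 → 16 = q.
The latitude characters are unchanged.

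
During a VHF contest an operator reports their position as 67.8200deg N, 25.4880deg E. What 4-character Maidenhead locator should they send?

Add 180° to longitude and 90° to latitude: 205.49, 157.82.
Field (20°×10°, letters A–R): lon ⌊205.49/20⌋ = 10 → K; lat ⌊157.82/10⌋ = 15 → P.
Square (2°×1°, digits 0–9): lon ⌊5.49/2⌋ = 2; lat ⌊7.82/1⌋ = 7.

KP27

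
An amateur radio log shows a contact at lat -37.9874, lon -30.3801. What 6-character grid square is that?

HF42ta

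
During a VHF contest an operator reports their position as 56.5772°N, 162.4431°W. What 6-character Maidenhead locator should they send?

AO86sn

Shift to the Maidenhead origin (180°W, 90°S): lon 17.5569, lat 146.5772.
Field (20°×10°, letters A–R): lon ⌊17.5569/20⌋ = 0 → A; lat ⌊146.5772/10⌋ = 14 → O.
Square (2°×1°, digits 0–9): lon ⌊17.5569/2⌋ = 8; lat ⌊6.5772/1⌋ = 6.
Subsquare (5′×2.5′, letters a–x): lon ⌊1.5569/0.0833333⌋ = 18 → s; lat ⌊0.5772/0.0416667⌋ = 13 → n.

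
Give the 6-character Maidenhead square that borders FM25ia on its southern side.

FM24ix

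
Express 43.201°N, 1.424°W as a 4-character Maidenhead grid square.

IN93

Shift to the Maidenhead origin (180°W, 90°S): lon 178.58, lat 133.20.
Field (20°×10°, letters A–R): lon ⌊178.58/20⌋ = 8 → I; lat ⌊133.20/10⌋ = 13 → N.
Square (2°×1°, digits 0–9): lon ⌊18.58/2⌋ = 9; lat ⌊3.20/1⌋ = 3.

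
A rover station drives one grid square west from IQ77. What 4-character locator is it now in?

IQ67

Longitude square 7; −1 → 6.
The latitude characters are unchanged.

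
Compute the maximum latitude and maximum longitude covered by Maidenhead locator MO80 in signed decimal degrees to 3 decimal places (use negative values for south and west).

51.000, 78.000

Field M=12, O=14: +12·20° lon, +14·10° lat → SW at lon 60°, lat 50°.
Square 8, 0: +8·2° lon, +0·1° lat → SW at lon 76°, lat 50°.
Cell spans 2° lon × 1° lat. NE corner is SW corner plus one full cell.
latitude 51.000, longitude 78.000.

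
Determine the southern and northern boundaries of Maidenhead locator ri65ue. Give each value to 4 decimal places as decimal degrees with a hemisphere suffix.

Field R=17, I=8: +17·20° lon, +8·10° lat → SW at lon 160°, lat -10°.
Square 6, 5: +6·2° lon, +5·1° lat → SW at lon 172°, lat -5°.
Subsquare u=20, e=4: +20·0.0833333° lon, +4·0.0416667° lat → SW at lon 173.667°, lat -4.83333°.
Cell spans 0.0833333° lon × 0.0416667° lat.
south 4.8333° S, north 4.7917° S.

4.8333° S, 4.7917° S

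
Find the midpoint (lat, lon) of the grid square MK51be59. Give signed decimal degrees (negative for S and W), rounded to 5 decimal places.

11.20625, 70.12917

Field M=12, K=10: +12·20° lon, +10·10° lat → SW at lon 60°, lat 10°.
Square 5, 1: +5·2° lon, +1·1° lat → SW at lon 70°, lat 11°.
Subsquare b=1, e=4: +1·0.0833333° lon, +4·0.0416667° lat → SW at lon 70.0833°, lat 11.1667°.
Extended square 5, 9: +5·0.00833333° lon, +9·0.00416667° lat → SW at lon 70.125°, lat 11.2042°.
Cell spans 0.00833333° lon × 0.00416667° lat. Centre is SW corner plus half of each.
latitude 11.20625, longitude 70.12917.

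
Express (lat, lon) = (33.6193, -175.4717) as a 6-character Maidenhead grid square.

Add 180° to longitude and 90° to latitude: 4.5283, 123.6193.
Field: lon ⌊4.5283/20⌋ = 0 → A; lat ⌊123.6193/10⌋ = 12 → M.
Square: lon ⌊4.5283/2⌋ = 2; lat ⌊3.6193/1⌋ = 3.
Subsquare: lon ⌊0.5283/0.0833333⌋ = 6 → g; lat ⌊0.6193/0.0416667⌋ = 14 → o.

AM23go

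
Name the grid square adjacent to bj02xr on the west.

BJ02wr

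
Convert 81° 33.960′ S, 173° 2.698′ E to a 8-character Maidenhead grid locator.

RA68mk54

Shift to the Maidenhead origin (180°W, 90°S): lon 353.04497, lat 8.43400.
Field: 353.04497/20 → 17 → R, 8.43400/10 → 0 → A; chars RA.
Square: 13.04497/2 → 6, 8.43400/1 → 8; chars 68.
Subsquare: 1.04497/0.0833333 → 12 → m, 0.43400/0.0416667 → 10 → k; chars mk.
Extended square: 0.04497/0.00833333 → 5, 0.01733/0.00416667 → 4; chars 54.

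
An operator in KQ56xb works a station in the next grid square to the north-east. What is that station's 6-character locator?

KQ66ac

Longitude subsquare x = 23; +1 → 24, wraps to 0 = a, carry into square.
Longitude square 5; +1 → 6.
Latitude subsquare b = 1; +1 → 2 = c.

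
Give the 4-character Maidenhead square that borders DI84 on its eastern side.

DI94

Longitude square 8; +1 → 9.
The latitude characters are unchanged.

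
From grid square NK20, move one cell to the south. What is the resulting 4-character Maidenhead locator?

NJ29

Latitude square 0; −1 → -1, wraps to 9, carry into field.
Latitude field K = 10; −1 → 9 = J.
The longitude characters are unchanged.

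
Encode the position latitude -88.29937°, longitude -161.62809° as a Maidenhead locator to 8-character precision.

AA91eq48

Offset from 180°W / 90°S: lon 18.37191°, lat 1.70063°.
Field (20°×10°, letters A–R): lon ⌊18.37191/20⌋ = 0 → A; lat ⌊1.70063/10⌋ = 0 → A.
Square (2°×1°, digits 0–9): lon ⌊18.37191/2⌋ = 9; lat ⌊1.70063/1⌋ = 1.
Subsquare (5′×2.5′, letters a–x): lon ⌊0.37191/0.0833333⌋ = 4 → e; lat ⌊0.70063/0.0416667⌋ = 16 → q.
Extended square (30″×15″, digits 0–9): lon ⌊0.03858/0.00833333⌋ = 4; lat ⌊0.03396/0.00416667⌋ = 8.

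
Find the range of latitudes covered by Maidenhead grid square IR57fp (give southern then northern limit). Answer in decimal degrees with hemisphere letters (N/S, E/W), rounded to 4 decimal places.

87.6250° N, 87.6667° N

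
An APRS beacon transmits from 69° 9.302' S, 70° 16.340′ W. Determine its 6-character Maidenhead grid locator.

FC40uu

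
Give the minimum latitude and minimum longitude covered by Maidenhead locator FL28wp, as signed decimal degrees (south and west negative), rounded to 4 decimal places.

28.6250, -74.1667

Field F=5, L=11: +5·20° lon, +11·10° lat → SW at lon -80°, lat 20°.
Square 2, 8: +2·2° lon, +8·1° lat → SW at lon -76°, lat 28°.
Subsquare w=22, p=15: +22·0.0833333° lon, +15·0.0416667° lat → SW at lon -74.1667°, lat 28.625°.
latitude 28.6250, longitude -74.1667.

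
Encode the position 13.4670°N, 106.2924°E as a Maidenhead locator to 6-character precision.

OK33dl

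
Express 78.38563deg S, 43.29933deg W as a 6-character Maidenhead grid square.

Add 180° to longitude and 90° to latitude: 136.7007, 11.6144.
Field (20°×10°, letters A–R): lon ⌊136.7007/20⌋ = 6 → G; lat ⌊11.6144/10⌋ = 1 → B.
Square (2°×1°, digits 0–9): lon ⌊16.7007/2⌋ = 8; lat ⌊1.6144/1⌋ = 1.
Subsquare (5′×2.5′, letters a–x): lon ⌊0.7007/0.0833333⌋ = 8 → i; lat ⌊0.6144/0.0416667⌋ = 14 → o.

GB81io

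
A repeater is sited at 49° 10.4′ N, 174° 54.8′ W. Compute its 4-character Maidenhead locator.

Add 180° to longitude and 90° to latitude: 5.09, 139.17.
Field: 5.09/20 → 0 → A, 139.17/10 → 13 → N; chars AN.
Square: 5.09/2 → 2, 9.17/1 → 9; chars 29.

AN29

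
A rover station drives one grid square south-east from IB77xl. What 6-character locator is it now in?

IB87ak

Longitude subsquare x = 23; +1 → 24, wraps to 0 = a, carry into square.
Longitude square 7; +1 → 8.
Latitude subsquare l = 11; −1 → 10 = k.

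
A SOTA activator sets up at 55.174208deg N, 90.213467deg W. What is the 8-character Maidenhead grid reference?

EO45ve41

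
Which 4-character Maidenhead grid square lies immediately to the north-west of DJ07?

CJ98

Longitude square 0; −1 → -1, wraps to 9, carry into field.
Longitude field D = 3; −1 → 2 = C.
Latitude square 7; +1 → 8.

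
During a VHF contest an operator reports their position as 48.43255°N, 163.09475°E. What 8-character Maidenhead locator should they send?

Shift to the Maidenhead origin (180°W, 90°S): lon 343.09475, lat 138.43255.
Field: 343.09475/20 → 17 → R, 138.43255/10 → 13 → N; chars RN.
Square: 3.09475/2 → 1, 8.43255/1 → 8; chars 18.
Subsquare: 1.09475/0.0833333 → 13 → n, 0.43255/0.0416667 → 10 → k; chars nk.
Extended square: 0.01142/0.00833333 → 1, 0.01588/0.00416667 → 3; chars 13.

RN18nk13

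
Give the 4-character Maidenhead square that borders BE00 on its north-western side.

AE91

Longitude square 0; −1 → -1, wraps to 9, carry into field.
Longitude field B = 1; −1 → 0 = A.
Latitude square 0; +1 → 1.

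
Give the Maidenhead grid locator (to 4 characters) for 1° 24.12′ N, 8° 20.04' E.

JJ41

Add 180° to longitude and 90° to latitude: 188.33, 91.40.
Field: lon ⌊188.33/20⌋ = 9 → J; lat ⌊91.40/10⌋ = 9 → J.
Square: lon ⌊8.33/2⌋ = 4; lat ⌊1.40/1⌋ = 1.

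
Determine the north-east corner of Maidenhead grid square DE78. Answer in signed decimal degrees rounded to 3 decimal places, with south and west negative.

-41.000, -104.000

Field D=3, E=4: +3·20° lon, +4·10° lat → SW at lon -120°, lat -50°.
Square 7, 8: +7·2° lon, +8·1° lat → SW at lon -106°, lat -42°.
Cell spans 2° lon × 1° lat. NE corner is SW corner plus one full cell.
latitude -41.000, longitude -104.000.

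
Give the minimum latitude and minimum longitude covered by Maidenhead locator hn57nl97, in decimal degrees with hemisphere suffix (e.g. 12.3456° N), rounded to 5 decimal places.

47.48750° N, 28.84167° W

Field H=7, N=13: +7·20° lon, +13·10° lat → SW at lon -40°, lat 40°.
Square 5, 7: +5·2° lon, +7·1° lat → SW at lon -30°, lat 47°.
Subsquare n=13, l=11: +13·0.0833333° lon, +11·0.0416667° lat → SW at lon -28.9167°, lat 47.4583°.
Extended square 9, 7: +9·0.00833333° lon, +7·0.00416667° lat → SW at lon -28.8417°, lat 47.4875°.
latitude 47.48750° N, longitude 28.84167° W.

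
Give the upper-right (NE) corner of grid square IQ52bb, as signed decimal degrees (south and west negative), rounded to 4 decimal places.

72.0833, -9.8333

Field I=8, Q=16: +8·20° lon, +16·10° lat → SW at lon -20°, lat 70°.
Square 5, 2: +5·2° lon, +2·1° lat → SW at lon -10°, lat 72°.
Subsquare b=1, b=1: +1·0.0833333° lon, +1·0.0416667° lat → SW at lon -9.91667°, lat 72.0417°.
Cell spans 0.0833333° lon × 0.0416667° lat. NE corner is SW corner plus one full cell.
latitude 72.0833, longitude -9.8333.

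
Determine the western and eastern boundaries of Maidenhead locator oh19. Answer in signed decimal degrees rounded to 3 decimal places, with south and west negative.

102.000, 104.000

Field O=14, H=7: +14·20° lon, +7·10° lat → SW at lon 100°, lat -20°.
Square 1, 9: +1·2° lon, +9·1° lat → SW at lon 102°, lat -11°.
Cell spans 2° lon × 1° lat.
west 102.000, east 104.000.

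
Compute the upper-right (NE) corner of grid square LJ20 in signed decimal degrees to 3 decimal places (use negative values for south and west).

1.000, 46.000

Field L=11, J=9: +11·20° lon, +9·10° lat → SW at lon 40°, lat 0°.
Square 2, 0: +2·2° lon, +0·1° lat → SW at lon 44°, lat 0°.
Cell spans 2° lon × 1° lat. NE corner is SW corner plus one full cell.
latitude 1.000, longitude 46.000.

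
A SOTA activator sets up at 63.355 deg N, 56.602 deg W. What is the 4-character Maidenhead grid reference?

GP13

Add 180° to longitude and 90° to latitude: 123.40, 153.35.
Field: lon ⌊123.40/20⌋ = 6 → G; lat ⌊153.35/10⌋ = 15 → P.
Square: lon ⌊3.40/2⌋ = 1; lat ⌊3.35/1⌋ = 3.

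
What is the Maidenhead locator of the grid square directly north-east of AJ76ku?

AJ76lv

Longitude subsquare k = 10; +1 → 11 = l.
Latitude subsquare u = 20; +1 → 21 = v.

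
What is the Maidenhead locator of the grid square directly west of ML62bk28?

Longitude extended square 2; −1 → 1.
The latitude characters are unchanged.

ML62bk18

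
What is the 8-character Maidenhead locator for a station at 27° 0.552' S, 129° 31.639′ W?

Add 180° to longitude and 90° to latitude: 50.47268, 62.99080.
Field: lon ⌊50.47268/20⌋ = 2 → C; lat ⌊62.99080/10⌋ = 6 → G.
Square: lon ⌊10.47268/2⌋ = 5; lat ⌊2.99080/1⌋ = 2.
Subsquare: lon ⌊0.47268/0.0833333⌋ = 5 → f; lat ⌊0.99080/0.0416667⌋ = 23 → x.
Extended square: lon ⌊0.05602/0.00833333⌋ = 6; lat ⌊0.03247/0.00416667⌋ = 7.

CG52fx67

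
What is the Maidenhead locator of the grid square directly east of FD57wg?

FD57xg

Longitude subsquare w = 22; +1 → 23 = x.
The latitude characters are unchanged.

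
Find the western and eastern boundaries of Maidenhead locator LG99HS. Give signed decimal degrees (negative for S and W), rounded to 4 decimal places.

Field L=11, G=6: +11·20° lon, +6·10° lat → SW at lon 40°, lat -30°.
Square 9, 9: +9·2° lon, +9·1° lat → SW at lon 58°, lat -21°.
Subsquare h=7, s=18: +7·0.0833333° lon, +18·0.0416667° lat → SW at lon 58.5833°, lat -20.25°.
Cell spans 0.0833333° lon × 0.0416667° lat.
west 58.5833, east 58.6667.

58.5833, 58.6667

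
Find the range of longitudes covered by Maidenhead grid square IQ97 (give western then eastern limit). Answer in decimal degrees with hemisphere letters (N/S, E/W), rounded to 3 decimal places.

2.000° W, 0.000° E

Field I=8, Q=16: +8·20° lon, +16·10° lat → SW at lon -20°, lat 70°.
Square 9, 7: +9·2° lon, +7·1° lat → SW at lon -2°, lat 77°.
Cell spans 2° lon × 1° lat.
west 2.000° W, east 0.000° E.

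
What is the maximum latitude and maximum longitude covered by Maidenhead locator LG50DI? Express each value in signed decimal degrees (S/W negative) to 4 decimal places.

Field L=11, G=6: +11·20° lon, +6·10° lat → SW at lon 40°, lat -30°.
Square 5, 0: +5·2° lon, +0·1° lat → SW at lon 50°, lat -30°.
Subsquare d=3, i=8: +3·0.0833333° lon, +8·0.0416667° lat → SW at lon 50.25°, lat -29.6667°.
Cell spans 0.0833333° lon × 0.0416667° lat. NE corner is SW corner plus one full cell.
latitude -29.6250, longitude 50.3333.

-29.6250, 50.3333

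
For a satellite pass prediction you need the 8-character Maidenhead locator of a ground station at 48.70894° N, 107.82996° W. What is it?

Shift to the Maidenhead origin (180°W, 90°S): lon 72.17004, lat 138.70894.
Field (20°×10°, letters A–R): lon ⌊72.17004/20⌋ = 3 → D; lat ⌊138.70894/10⌋ = 13 → N.
Square (2°×1°, digits 0–9): lon ⌊12.17004/2⌋ = 6; lat ⌊8.70894/1⌋ = 8.
Subsquare (5′×2.5′, letters a–x): lon ⌊0.17004/0.0833333⌋ = 2 → c; lat ⌊0.70894/0.0416667⌋ = 17 → r.
Extended square (30″×15″, digits 0–9): lon ⌊0.00337/0.00833333⌋ = 0; lat ⌊0.00061/0.00416667⌋ = 0.

DN68cr00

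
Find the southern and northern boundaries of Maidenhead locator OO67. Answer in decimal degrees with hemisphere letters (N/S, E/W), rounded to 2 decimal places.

Field O=14, O=14: +14·20° lon, +14·10° lat → SW at lon 100°, lat 50°.
Square 6, 7: +6·2° lon, +7·1° lat → SW at lon 112°, lat 57°.
Cell spans 2° lon × 1° lat.
south 57.00° N, north 58.00° N.

57.00° N, 58.00° N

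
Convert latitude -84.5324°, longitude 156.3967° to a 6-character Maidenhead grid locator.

QA85el

Offset from 180°W / 90°S: lon 336.3967°, lat 5.4676°.
Field: lon ⌊336.3967/20⌋ = 16 → Q; lat ⌊5.4676/10⌋ = 0 → A.
Square: lon ⌊16.3967/2⌋ = 8; lat ⌊5.4676/1⌋ = 5.
Subsquare: lon ⌊0.3967/0.0833333⌋ = 4 → e; lat ⌊0.4676/0.0416667⌋ = 11 → l.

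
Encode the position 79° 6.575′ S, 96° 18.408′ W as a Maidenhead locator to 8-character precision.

Shift to the Maidenhead origin (180°W, 90°S): lon 83.69320, lat 10.89042.
Field: lon ⌊83.69320/20⌋ = 4 → E; lat ⌊10.89042/10⌋ = 1 → B.
Square: lon ⌊3.69320/2⌋ = 1; lat ⌊0.89042/1⌋ = 0.
Subsquare: lon ⌊1.69320/0.0833333⌋ = 20 → u; lat ⌊0.89042/0.0416667⌋ = 21 → v.
Extended square: lon ⌊0.02653/0.00833333⌋ = 3; lat ⌊0.01542/0.00416667⌋ = 3.

EB10uv33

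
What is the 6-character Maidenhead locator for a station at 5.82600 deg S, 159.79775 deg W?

BI04ce

Offset from 180°W / 90°S: lon 20.2022°, lat 84.1740°.
Field: 20.2022/20 → 1 → B, 84.1740/10 → 8 → I; chars BI.
Square: 0.2022/2 → 0, 4.1740/1 → 4; chars 04.
Subsquare: 0.2022/0.0833333 → 2 → c, 0.1740/0.0416667 → 4 → e; chars ce.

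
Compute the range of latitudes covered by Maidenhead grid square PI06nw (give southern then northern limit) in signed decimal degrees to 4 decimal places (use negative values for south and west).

-3.0833, -3.0417

Field P=15, I=8: +15·20° lon, +8·10° lat → SW at lon 120°, lat -10°.
Square 0, 6: +0·2° lon, +6·1° lat → SW at lon 120°, lat -4°.
Subsquare n=13, w=22: +13·0.0833333° lon, +22·0.0416667° lat → SW at lon 121.083°, lat -3.08333°.
Cell spans 0.0833333° lon × 0.0416667° lat.
south -3.0833, north -3.0417.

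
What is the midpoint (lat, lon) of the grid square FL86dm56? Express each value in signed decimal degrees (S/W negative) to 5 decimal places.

26.52708, -63.70417

Field F=5, L=11: +5·20° lon, +11·10° lat → SW at lon -80°, lat 20°.
Square 8, 6: +8·2° lon, +6·1° lat → SW at lon -64°, lat 26°.
Subsquare d=3, m=12: +3·0.0833333° lon, +12·0.0416667° lat → SW at lon -63.75°, lat 26.5°.
Extended square 5, 6: +5·0.00833333° lon, +6·0.00416667° lat → SW at lon -63.7083°, lat 26.525°.
Cell spans 0.00833333° lon × 0.00416667° lat. Centre is SW corner plus half of each.
latitude 26.52708, longitude -63.70417.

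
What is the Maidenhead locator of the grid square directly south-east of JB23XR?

Longitude subsquare x = 23; +1 → 24, wraps to 0 = a, carry into square.
Longitude square 2; +1 → 3.
Latitude subsquare r = 17; −1 → 16 = q.

JB33aq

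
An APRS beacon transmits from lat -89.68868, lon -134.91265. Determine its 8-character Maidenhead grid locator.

Add 180° to longitude and 90° to latitude: 45.08735, 0.31132.
Field: lon ⌊45.08735/20⌋ = 2 → C; lat ⌊0.31132/10⌋ = 0 → A.
Square: lon ⌊5.08735/2⌋ = 2; lat ⌊0.31132/1⌋ = 0.
Subsquare: lon ⌊1.08735/0.0833333⌋ = 13 → n; lat ⌊0.31132/0.0416667⌋ = 7 → h.
Extended square: lon ⌊0.00402/0.00833333⌋ = 0; lat ⌊0.01965/0.00416667⌋ = 4.

CA20nh04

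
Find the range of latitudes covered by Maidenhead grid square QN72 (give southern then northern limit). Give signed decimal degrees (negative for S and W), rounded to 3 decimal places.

42.000, 43.000

Field Q=16, N=13: +16·20° lon, +13·10° lat → SW at lon 140°, lat 40°.
Square 7, 2: +7·2° lon, +2·1° lat → SW at lon 154°, lat 42°.
Cell spans 2° lon × 1° lat.
south 42.000, north 43.000.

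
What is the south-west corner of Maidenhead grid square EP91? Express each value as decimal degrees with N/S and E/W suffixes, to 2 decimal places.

Field E=4, P=15: +4·20° lon, +15·10° lat → SW at lon -100°, lat 60°.
Square 9, 1: +9·2° lon, +1·1° lat → SW at lon -82°, lat 61°.
latitude 61.00° N, longitude 82.00° W.

61.00° N, 82.00° W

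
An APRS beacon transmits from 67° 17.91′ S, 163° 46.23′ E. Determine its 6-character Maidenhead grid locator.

Offset from 180°W / 90°S: lon 343.7705°, lat 22.7015°.
Field: lon ⌊343.7705/20⌋ = 17 → R; lat ⌊22.7015/10⌋ = 2 → C.
Square: lon ⌊3.7705/2⌋ = 1; lat ⌊2.7015/1⌋ = 2.
Subsquare: lon ⌊1.7705/0.0833333⌋ = 21 → v; lat ⌊0.7015/0.0416667⌋ = 16 → q.

RC12vq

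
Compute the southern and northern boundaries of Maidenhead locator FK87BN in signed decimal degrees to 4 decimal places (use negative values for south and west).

Field F=5, K=10: +5·20° lon, +10·10° lat → SW at lon -80°, lat 10°.
Square 8, 7: +8·2° lon, +7·1° lat → SW at lon -64°, lat 17°.
Subsquare b=1, n=13: +1·0.0833333° lon, +13·0.0416667° lat → SW at lon -63.9167°, lat 17.5417°.
Cell spans 0.0833333° lon × 0.0416667° lat.
south 17.5417, north 17.5833.

17.5417, 17.5833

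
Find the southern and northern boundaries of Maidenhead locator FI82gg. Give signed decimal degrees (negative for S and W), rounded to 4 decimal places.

-7.7500, -7.7083

Field F=5, I=8: +5·20° lon, +8·10° lat → SW at lon -80°, lat -10°.
Square 8, 2: +8·2° lon, +2·1° lat → SW at lon -64°, lat -8°.
Subsquare g=6, g=6: +6·0.0833333° lon, +6·0.0416667° lat → SW at lon -63.5°, lat -7.75°.
Cell spans 0.0833333° lon × 0.0416667° lat.
south -7.7500, north -7.7083.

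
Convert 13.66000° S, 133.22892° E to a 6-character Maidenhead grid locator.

PH66oi

Add 180° to longitude and 90° to latitude: 313.2289, 76.3400.
Field (20°×10°, letters A–R): lon ⌊313.2289/20⌋ = 15 → P; lat ⌊76.3400/10⌋ = 7 → H.
Square (2°×1°, digits 0–9): lon ⌊13.2289/2⌋ = 6; lat ⌊6.3400/1⌋ = 6.
Subsquare (5′×2.5′, letters a–x): lon ⌊1.2289/0.0833333⌋ = 14 → o; lat ⌊0.3400/0.0416667⌋ = 8 → i.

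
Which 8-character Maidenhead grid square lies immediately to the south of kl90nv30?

KL90nu39

Latitude extended square 0; −1 → -1, wraps to 9, carry into subsquare.
Latitude subsquare v = 21; −1 → 20 = u.
The longitude characters are unchanged.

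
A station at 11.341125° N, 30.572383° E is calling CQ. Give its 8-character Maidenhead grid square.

Add 180° to longitude and 90° to latitude: 210.57238, 101.34113.
Field: lon ⌊210.57238/20⌋ = 10 → K; lat ⌊101.34113/10⌋ = 10 → K.
Square: lon ⌊10.57238/2⌋ = 5; lat ⌊1.34113/1⌋ = 1.
Subsquare: lon ⌊0.57238/0.0833333⌋ = 6 → g; lat ⌊0.34113/0.0416667⌋ = 8 → i.
Extended square: lon ⌊0.07238/0.00833333⌋ = 8; lat ⌊0.00779/0.00416667⌋ = 1.

KK51gi81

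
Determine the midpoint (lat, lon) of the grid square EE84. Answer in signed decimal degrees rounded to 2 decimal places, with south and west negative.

Field E=4, E=4: +4·20° lon, +4·10° lat → SW at lon -100°, lat -50°.
Square 8, 4: +8·2° lon, +4·1° lat → SW at lon -84°, lat -46°.
Cell spans 2° lon × 1° lat. Centre is SW corner plus half of each.
latitude -45.50, longitude -83.00.

-45.50, -83.00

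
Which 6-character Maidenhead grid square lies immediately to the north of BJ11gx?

BJ12ga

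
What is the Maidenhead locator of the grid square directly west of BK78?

Longitude square 7; −1 → 6.
The latitude characters are unchanged.

BK68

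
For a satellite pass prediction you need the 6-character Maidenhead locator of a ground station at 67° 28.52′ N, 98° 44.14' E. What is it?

Add 180° to longitude and 90° to latitude: 278.7357, 157.4753.
Field: 278.7357/20 → 13 → N, 157.4753/10 → 15 → P; chars NP.
Square: 18.7357/2 → 9, 7.4753/1 → 7; chars 97.
Subsquare: 0.7357/0.0833333 → 8 → i, 0.4753/0.0416667 → 11 → l; chars il.

NP97il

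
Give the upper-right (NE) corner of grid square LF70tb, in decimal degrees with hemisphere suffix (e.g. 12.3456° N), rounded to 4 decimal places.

Field L=11, F=5: +11·20° lon, +5·10° lat → SW at lon 40°, lat -40°.
Square 7, 0: +7·2° lon, +0·1° lat → SW at lon 54°, lat -40°.
Subsquare t=19, b=1: +19·0.0833333° lon, +1·0.0416667° lat → SW at lon 55.5833°, lat -39.9583°.
Cell spans 0.0833333° lon × 0.0416667° lat. NE corner is SW corner plus one full cell.
latitude 39.9167° S, longitude 55.6667° E.

39.9167° S, 55.6667° E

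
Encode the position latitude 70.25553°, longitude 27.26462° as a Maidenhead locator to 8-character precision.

KQ30pg11

Shift to the Maidenhead origin (180°W, 90°S): lon 207.26462, lat 160.25553.
Field (20°×10°, letters A–R): lon ⌊207.26462/20⌋ = 10 → K; lat ⌊160.25553/10⌋ = 16 → Q.
Square (2°×1°, digits 0–9): lon ⌊7.26462/2⌋ = 3; lat ⌊0.25553/1⌋ = 0.
Subsquare (5′×2.5′, letters a–x): lon ⌊1.26462/0.0833333⌋ = 15 → p; lat ⌊0.25553/0.0416667⌋ = 6 → g.
Extended square (30″×15″, digits 0–9): lon ⌊0.01462/0.00833333⌋ = 1; lat ⌊0.00553/0.00416667⌋ = 1.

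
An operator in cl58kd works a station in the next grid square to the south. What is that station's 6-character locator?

Latitude subsquare d = 3; −1 → 2 = c.
The longitude characters are unchanged.

CL58kc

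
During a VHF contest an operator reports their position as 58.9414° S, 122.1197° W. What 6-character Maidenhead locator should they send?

CD81wb

Offset from 180°W / 90°S: lon 57.8803°, lat 31.0586°.
Field (20°×10°, letters A–R): lon ⌊57.8803/20⌋ = 2 → C; lat ⌊31.0586/10⌋ = 3 → D.
Square (2°×1°, digits 0–9): lon ⌊17.8803/2⌋ = 8; lat ⌊1.0586/1⌋ = 1.
Subsquare (5′×2.5′, letters a–x): lon ⌊1.8803/0.0833333⌋ = 22 → w; lat ⌊0.0586/0.0416667⌋ = 1 → b.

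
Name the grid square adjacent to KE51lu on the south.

KE51lt

Latitude subsquare u = 20; −1 → 19 = t.
The longitude characters are unchanged.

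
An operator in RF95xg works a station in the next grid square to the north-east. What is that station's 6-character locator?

Longitude subsquare x = 23; +1 → 24, wraps to 0 = a, carry into square.
Longitude square 9; +1 → 10, wraps to 0, carry into field.
Longitude field R = 17; +1 → 18, wraps to 0 = A, wrapping around the antimeridian.
Latitude subsquare g = 6; +1 → 7 = h.

AF05ah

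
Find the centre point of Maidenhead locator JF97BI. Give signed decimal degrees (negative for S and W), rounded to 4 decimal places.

-32.6458, 18.1250

Field J=9, F=5: +9·20° lon, +5·10° lat → SW at lon 0°, lat -40°.
Square 9, 7: +9·2° lon, +7·1° lat → SW at lon 18°, lat -33°.
Subsquare b=1, i=8: +1·0.0833333° lon, +8·0.0416667° lat → SW at lon 18.0833°, lat -32.6667°.
Cell spans 0.0833333° lon × 0.0416667° lat. Centre is SW corner plus half of each.
latitude -32.6458, longitude 18.1250.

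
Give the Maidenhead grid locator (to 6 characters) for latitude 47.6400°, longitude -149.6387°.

BN57ep

Add 180° to longitude and 90° to latitude: 30.3613, 137.6400.
Field: 30.3613/20 → 1 → B, 137.6400/10 → 13 → N; chars BN.
Square: 10.3613/2 → 5, 7.6400/1 → 7; chars 57.
Subsquare: 0.3613/0.0833333 → 4 → e, 0.6400/0.0416667 → 15 → p; chars ep.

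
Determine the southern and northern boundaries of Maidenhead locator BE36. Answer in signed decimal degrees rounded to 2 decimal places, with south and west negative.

-44.00, -43.00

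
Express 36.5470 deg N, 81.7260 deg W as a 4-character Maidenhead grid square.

Add 180° to longitude and 90° to latitude: 98.27, 126.55.
Field: 98.27/20 → 4 → E, 126.55/10 → 12 → M; chars EM.
Square: 18.27/2 → 9, 6.55/1 → 6; chars 96.

EM96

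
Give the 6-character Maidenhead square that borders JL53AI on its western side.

Longitude subsquare a = 0; −1 → -1, wraps to 23 = x, carry into square.
Longitude square 5; −1 → 4.
The latitude characters are unchanged.

JL43xi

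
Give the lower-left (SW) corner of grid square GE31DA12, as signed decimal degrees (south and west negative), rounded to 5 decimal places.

-48.99167, -53.74167

Field G=6, E=4: +6·20° lon, +4·10° lat → SW at lon -60°, lat -50°.
Square 3, 1: +3·2° lon, +1·1° lat → SW at lon -54°, lat -49°.
Subsquare d=3, a=0: +3·0.0833333° lon, +0·0.0416667° lat → SW at lon -53.75°, lat -49°.
Extended square 1, 2: +1·0.00833333° lon, +2·0.00416667° lat → SW at lon -53.7417°, lat -48.9917°.
latitude -48.99167, longitude -53.74167.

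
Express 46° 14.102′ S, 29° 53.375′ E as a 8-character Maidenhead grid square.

KE43ws63

Shift to the Maidenhead origin (180°W, 90°S): lon 209.88958, lat 43.76497.
Field: lon ⌊209.88958/20⌋ = 10 → K; lat ⌊43.76497/10⌋ = 4 → E.
Square: lon ⌊9.88958/2⌋ = 4; lat ⌊3.76497/1⌋ = 3.
Subsquare: lon ⌊1.88958/0.0833333⌋ = 22 → w; lat ⌊0.76497/0.0416667⌋ = 18 → s.
Extended square: lon ⌊0.05625/0.00833333⌋ = 6; lat ⌊0.01497/0.00416667⌋ = 3.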